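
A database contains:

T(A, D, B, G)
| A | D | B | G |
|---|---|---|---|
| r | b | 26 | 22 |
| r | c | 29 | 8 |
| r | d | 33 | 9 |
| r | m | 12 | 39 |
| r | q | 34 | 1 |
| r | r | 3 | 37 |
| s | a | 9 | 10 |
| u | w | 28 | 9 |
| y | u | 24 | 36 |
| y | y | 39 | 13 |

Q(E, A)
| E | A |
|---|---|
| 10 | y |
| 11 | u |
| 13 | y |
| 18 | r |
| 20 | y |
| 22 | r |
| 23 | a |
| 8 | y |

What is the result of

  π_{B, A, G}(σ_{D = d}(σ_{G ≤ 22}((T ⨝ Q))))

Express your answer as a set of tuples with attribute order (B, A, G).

T ⋈ Q (natural join on A): {(r, b, 26, 22, 18), (r, b, 26, 22, 22), (r, c, 29, 8, 18), (r, c, 29, 8, 22), (r, d, 33, 9, 18), (r, d, 33, 9, 22), (r, m, 12, 39, 18), (r, m, 12, 39, 22), (r, q, 34, 1, 18), (r, q, 34, 1, 22), (r, r, 3, 37, 18), (r, r, 3, 37, 22), (u, w, 28, 9, 11), (y, u, 24, 36, 10), (y, u, 24, 36, 13), (y, u, 24, 36, 20), (y, u, 24, 36, 8), (y, y, 39, 13, 10), (y, y, 39, 13, 13), (y, y, 39, 13, 20), (y, y, 39, 13, 8)}
Selection G ≤ 22: {(r, b, 26, 22, 18), (r, b, 26, 22, 22), (r, c, 29, 8, 18), (r, c, 29, 8, 22), (r, d, 33, 9, 18), (r, d, 33, 9, 22), (r, q, 34, 1, 18), (r, q, 34, 1, 22), (u, w, 28, 9, 11), (y, y, 39, 13, 10), (y, y, 39, 13, 13), (y, y, 39, 13, 20), (y, y, 39, 13, 8)}
Selection D = d: {(r, d, 33, 9, 18), (r, d, 33, 9, 22)}
π[B, A, G]: project onto (B, A, G) (1 duplicate(s) eliminated) → {(33, r, 9)}

{(33, r, 9)}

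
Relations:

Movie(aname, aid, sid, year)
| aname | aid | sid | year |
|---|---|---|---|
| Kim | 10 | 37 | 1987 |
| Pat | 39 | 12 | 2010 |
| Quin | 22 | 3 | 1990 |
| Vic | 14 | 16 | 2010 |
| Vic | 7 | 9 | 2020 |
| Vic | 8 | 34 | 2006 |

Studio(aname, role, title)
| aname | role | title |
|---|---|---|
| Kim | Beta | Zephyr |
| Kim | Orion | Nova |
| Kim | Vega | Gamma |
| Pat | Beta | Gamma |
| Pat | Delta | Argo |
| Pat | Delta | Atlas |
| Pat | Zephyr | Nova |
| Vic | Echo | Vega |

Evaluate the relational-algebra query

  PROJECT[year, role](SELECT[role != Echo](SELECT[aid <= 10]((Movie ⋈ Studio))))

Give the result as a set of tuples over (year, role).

Natural join on aname: {(Kim, 10, 37, 1987, Beta, Zephyr), (Kim, 10, 37, 1987, Orion, Nova), (Kim, 10, 37, 1987, Vega, Gamma), (Pat, 39, 12, 2010, Beta, Gamma), (Pat, 39, 12, 2010, Delta, Argo), (Pat, 39, 12, 2010, Delta, Atlas), (Pat, 39, 12, 2010, Zephyr, Nova), (Vic, 14, 16, 2010, Echo, Vega), (Vic, 7, 9, 2020, Echo, Vega), (Vic, 8, 34, 2006, Echo, Vega)}
σ[aid <= 10]: keep tuples satisfying aid <= 10 → {(Kim, 10, 37, 1987, Beta, Zephyr), (Kim, 10, 37, 1987, Orion, Nova), (Kim, 10, 37, 1987, Vega, Gamma), (Vic, 7, 9, 2020, Echo, Vega), (Vic, 8, 34, 2006, Echo, Vega)}
σ[role != Echo]: keep tuples satisfying role != Echo → {(Kim, 10, 37, 1987, Beta, Zephyr), (Kim, 10, 37, 1987, Orion, Nova), (Kim, 10, 37, 1987, Vega, Gamma)}
π_{year, role} gives {(1987, Beta), (1987, Orion), (1987, Vega)}.

{(1987, Beta), (1987, Orion), (1987, Vega)}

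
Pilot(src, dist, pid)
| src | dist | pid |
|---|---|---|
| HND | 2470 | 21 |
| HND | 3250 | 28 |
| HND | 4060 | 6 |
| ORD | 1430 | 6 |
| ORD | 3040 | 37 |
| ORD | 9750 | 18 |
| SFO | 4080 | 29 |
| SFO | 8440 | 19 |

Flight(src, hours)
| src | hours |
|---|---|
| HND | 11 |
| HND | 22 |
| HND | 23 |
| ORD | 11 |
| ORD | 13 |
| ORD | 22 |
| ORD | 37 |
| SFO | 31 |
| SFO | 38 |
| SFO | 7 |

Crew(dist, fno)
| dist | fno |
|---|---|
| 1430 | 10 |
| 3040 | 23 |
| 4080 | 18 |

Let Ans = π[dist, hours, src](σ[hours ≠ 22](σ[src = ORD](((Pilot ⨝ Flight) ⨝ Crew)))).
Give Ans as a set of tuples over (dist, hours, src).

Joining Pilot and Flight on src yields {(HND, 2470, 21, 11), (HND, 2470, 21, 22), (HND, 2470, 21, 23), (HND, 3250, 28, 11), (HND, 3250, 28, 22), (HND, 3250, 28, 23), (HND, 4060, 6, 11), (HND, 4060, 6, 22), (HND, 4060, 6, 23), (ORD, 1430, 6, 11), (ORD, 1430, 6, 13), (ORD, 1430, 6, 22), (ORD, 1430, 6, 37), (ORD, 3040, 37, 11), (ORD, 3040, 37, 13), (ORD, 3040, 37, 22), (ORD, 3040, 37, 37), (ORD, 9750, 18, 11), (ORD, 9750, 18, 13), (ORD, 9750, 18, 22), (ORD, 9750, 18, 37), (SFO, 4080, 29, 31), (SFO, 4080, 29, 38), (SFO, 4080, 29, 7), (SFO, 8440, 19, 31), (SFO, 8440, 19, 38), (SFO, 8440, 19, 7)}.
Joining (Pilot ⨝ Flight) and Crew on dist yields {(ORD, 1430, 6, 11, 10), (ORD, 1430, 6, 13, 10), (ORD, 1430, 6, 22, 10), (ORD, 1430, 6, 37, 10), (ORD, 3040, 37, 11, 23), (ORD, 3040, 37, 13, 23), (ORD, 3040, 37, 22, 23), (ORD, 3040, 37, 37, 23), (SFO, 4080, 29, 31, 18), (SFO, 4080, 29, 38, 18), (SFO, 4080, 29, 7, 18)}.
σ[src = ORD]: keep tuples satisfying src = ORD → {(ORD, 1430, 6, 11, 10), (ORD, 1430, 6, 13, 10), (ORD, 1430, 6, 22, 10), (ORD, 1430, 6, 37, 10), (ORD, 3040, 37, 11, 23), (ORD, 3040, 37, 13, 23), (ORD, 3040, 37, 22, 23), (ORD, 3040, 37, 37, 23)}
σ[hours ≠ 22]: keep tuples satisfying hours ≠ 22 → {(ORD, 1430, 6, 11, 10), (ORD, 1430, 6, 13, 10), (ORD, 1430, 6, 37, 10), (ORD, 3040, 37, 11, 23), (ORD, 3040, 37, 13, 23), (ORD, 3040, 37, 37, 23)}
π_{dist, hours, src} gives {(1430, 11, ORD), (1430, 13, ORD), (1430, 37, ORD), (3040, 11, ORD), (3040, 13, ORD), (3040, 37, ORD)}.

{(1430, 11, ORD), (1430, 13, ORD), (1430, 37, ORD), (3040, 11, ORD), (3040, 13, ORD), (3040, 37, ORD)}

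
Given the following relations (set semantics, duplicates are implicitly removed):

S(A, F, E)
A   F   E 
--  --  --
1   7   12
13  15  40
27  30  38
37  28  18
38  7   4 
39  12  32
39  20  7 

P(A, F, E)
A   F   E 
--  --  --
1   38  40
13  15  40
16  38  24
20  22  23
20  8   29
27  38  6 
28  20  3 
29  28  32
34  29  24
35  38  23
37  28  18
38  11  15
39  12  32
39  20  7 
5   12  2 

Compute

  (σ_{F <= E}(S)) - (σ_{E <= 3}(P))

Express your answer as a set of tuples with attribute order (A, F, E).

σ[F <= E]: keep tuples satisfying F <= E → {(1, 7, 12), (13, 15, 40), (27, 30, 38), (39, 12, 32)}
σ[E <= 3]: keep tuples satisfying E <= 3 → {(28, 20, 3), (5, 12, 2)}
Set difference of the two operands is {(1, 7, 12), (13, 15, 40), (27, 30, 38), (39, 12, 32)}.

{(1, 7, 12), (13, 15, 40), (27, 30, 38), (39, 12, 32)}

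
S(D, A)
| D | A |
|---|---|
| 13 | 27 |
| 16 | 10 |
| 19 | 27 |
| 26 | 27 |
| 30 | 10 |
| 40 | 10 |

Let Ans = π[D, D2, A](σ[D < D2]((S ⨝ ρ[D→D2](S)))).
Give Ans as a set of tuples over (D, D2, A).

{(13, 19, 27), (13, 26, 27), (16, 30, 10), (16, 40, 10), (19, 26, 27), (30, 40, 10)}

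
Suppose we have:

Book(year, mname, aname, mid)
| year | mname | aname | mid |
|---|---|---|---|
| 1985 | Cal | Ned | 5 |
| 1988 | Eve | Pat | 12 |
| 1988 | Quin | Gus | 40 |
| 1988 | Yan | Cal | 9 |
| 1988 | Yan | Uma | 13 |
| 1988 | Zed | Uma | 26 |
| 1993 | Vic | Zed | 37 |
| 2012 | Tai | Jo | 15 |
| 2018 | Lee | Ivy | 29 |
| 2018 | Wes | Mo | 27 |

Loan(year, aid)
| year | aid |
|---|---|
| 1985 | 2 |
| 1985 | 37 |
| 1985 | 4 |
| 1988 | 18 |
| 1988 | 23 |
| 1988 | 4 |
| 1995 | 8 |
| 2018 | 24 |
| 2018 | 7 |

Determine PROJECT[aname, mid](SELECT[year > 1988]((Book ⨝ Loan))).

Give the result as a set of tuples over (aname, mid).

{(Ivy, 29), (Mo, 27)}

Joining Book and Loan on year yields {(1985, Cal, Ned, 5, 2), (1985, Cal, Ned, 5, 37), (1985, Cal, Ned, 5, 4), (1988, Eve, Pat, 12, 18), (1988, Eve, Pat, 12, 23), (1988, Eve, Pat, 12, 4), (1988, Quin, Gus, 40, 18), (1988, Quin, Gus, 40, 23), (1988, Quin, Gus, 40, 4), (1988, Yan, Cal, 9, 18), (1988, Yan, Cal, 9, 23), (1988, Yan, Cal, 9, 4), (1988, Yan, Uma, 13, 18), (1988, Yan, Uma, 13, 23), (1988, Yan, Uma, 13, 4), (1988, Zed, Uma, 26, 18), (1988, Zed, Uma, 26, 23), (1988, Zed, Uma, 26, 4), (2018, Lee, Ivy, 29, 24), (2018, Lee, Ivy, 29, 7), (2018, Wes, Mo, 27, 24), (2018, Wes, Mo, 27, 7)}.
σ[year > 1988]: keep tuples satisfying year > 1988 → {(2018, Lee, Ivy, 29, 24), (2018, Lee, Ivy, 29, 7), (2018, Wes, Mo, 27, 24), (2018, Wes, Mo, 27, 7)}
π_{aname, mid} gives {(Ivy, 29), (Mo, 27)} (2 duplicate(s) eliminated).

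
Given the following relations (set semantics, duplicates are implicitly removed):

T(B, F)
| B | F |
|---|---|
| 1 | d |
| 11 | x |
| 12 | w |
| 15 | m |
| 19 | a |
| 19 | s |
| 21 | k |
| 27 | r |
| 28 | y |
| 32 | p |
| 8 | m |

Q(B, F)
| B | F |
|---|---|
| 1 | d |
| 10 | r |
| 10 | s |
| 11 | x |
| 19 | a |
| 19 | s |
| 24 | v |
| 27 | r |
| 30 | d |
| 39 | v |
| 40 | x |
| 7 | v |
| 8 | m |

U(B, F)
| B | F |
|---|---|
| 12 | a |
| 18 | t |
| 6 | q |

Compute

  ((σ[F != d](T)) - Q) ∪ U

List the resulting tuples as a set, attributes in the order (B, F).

Filtering on F != d leaves {(11, x), (12, w), (15, m), (19, a), (19, s), (21, k), (27, r), (28, y), (32, p), (8, m)}.
Taking the difference: {(12, w), (15, m), (21, k), (28, y), (32, p)}
Taking the union: {(12, a), (12, w), (15, m), (18, t), (21, k), (28, y), (32, p), (6, q)}

{(12, a), (12, w), (15, m), (18, t), (21, k), (28, y), (32, p), (6, q)}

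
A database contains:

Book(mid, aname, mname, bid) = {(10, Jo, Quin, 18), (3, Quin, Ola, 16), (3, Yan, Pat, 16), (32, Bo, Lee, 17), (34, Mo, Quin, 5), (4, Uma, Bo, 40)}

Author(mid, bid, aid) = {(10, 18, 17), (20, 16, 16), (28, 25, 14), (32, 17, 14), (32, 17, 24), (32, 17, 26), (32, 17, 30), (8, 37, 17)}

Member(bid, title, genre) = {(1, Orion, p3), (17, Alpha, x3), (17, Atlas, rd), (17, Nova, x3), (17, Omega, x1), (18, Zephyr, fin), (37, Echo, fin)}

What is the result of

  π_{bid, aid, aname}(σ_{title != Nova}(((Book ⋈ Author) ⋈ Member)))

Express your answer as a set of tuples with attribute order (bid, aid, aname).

Natural join on mid, bid: {(10, Jo, Quin, 18, 17), (32, Bo, Lee, 17, 14), (32, Bo, Lee, 17, 24), (32, Bo, Lee, 17, 26), (32, Bo, Lee, 17, 30)}
Natural join on bid: {(10, Jo, Quin, 18, 17, Zephyr, fin), (32, Bo, Lee, 17, 14, Alpha, x3), (32, Bo, Lee, 17, 14, Atlas, rd), (32, Bo, Lee, 17, 14, Nova, x3), (32, Bo, Lee, 17, 14, Omega, x1), (32, Bo, Lee, 17, 24, Alpha, x3), (32, Bo, Lee, 17, 24, Atlas, rd), (32, Bo, Lee, 17, 24, Nova, x3), (32, Bo, Lee, 17, 24, Omega, x1), (32, Bo, Lee, 17, 26, Alpha, x3), (32, Bo, Lee, 17, 26, Atlas, rd), (32, Bo, Lee, 17, 26, Nova, x3), (32, Bo, Lee, 17, 26, Omega, x1), (32, Bo, Lee, 17, 30, Alpha, x3), (32, Bo, Lee, 17, 30, Atlas, rd), (32, Bo, Lee, 17, 30, Nova, x3), (32, Bo, Lee, 17, 30, Omega, x1)}
Selection title != Nova: {(10, Jo, Quin, 18, 17, Zephyr, fin), (32, Bo, Lee, 17, 14, Alpha, x3), (32, Bo, Lee, 17, 14, Atlas, rd), (32, Bo, Lee, 17, 14, Omega, x1), (32, Bo, Lee, 17, 24, Alpha, x3), (32, Bo, Lee, 17, 24, Atlas, rd), (32, Bo, Lee, 17, 24, Omega, x1), (32, Bo, Lee, 17, 26, Alpha, x3), (32, Bo, Lee, 17, 26, Atlas, rd), (32, Bo, Lee, 17, 26, Omega, x1), (32, Bo, Lee, 17, 30, Alpha, x3), (32, Bo, Lee, 17, 30, Atlas, rd), (32, Bo, Lee, 17, 30, Omega, x1)}
π[bid, aid, aname]: project onto (bid, aid, aname) (8 duplicate(s) eliminated) → {(17, 14, Bo), (17, 24, Bo), (17, 26, Bo), (17, 30, Bo), (18, 17, Jo)}

{(17, 14, Bo), (17, 24, Bo), (17, 26, Bo), (17, 30, Bo), (18, 17, Jo)}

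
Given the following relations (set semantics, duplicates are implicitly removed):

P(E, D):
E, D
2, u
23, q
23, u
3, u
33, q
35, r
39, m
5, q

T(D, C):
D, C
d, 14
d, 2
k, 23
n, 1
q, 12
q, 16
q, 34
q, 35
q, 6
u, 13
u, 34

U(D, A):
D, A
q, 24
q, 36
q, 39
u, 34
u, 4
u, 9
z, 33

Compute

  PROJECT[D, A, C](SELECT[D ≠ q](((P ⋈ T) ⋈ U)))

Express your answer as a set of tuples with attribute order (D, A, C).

{(u, 34, 13), (u, 34, 34), (u, 4, 13), (u, 4, 34), (u, 9, 13), (u, 9, 34)}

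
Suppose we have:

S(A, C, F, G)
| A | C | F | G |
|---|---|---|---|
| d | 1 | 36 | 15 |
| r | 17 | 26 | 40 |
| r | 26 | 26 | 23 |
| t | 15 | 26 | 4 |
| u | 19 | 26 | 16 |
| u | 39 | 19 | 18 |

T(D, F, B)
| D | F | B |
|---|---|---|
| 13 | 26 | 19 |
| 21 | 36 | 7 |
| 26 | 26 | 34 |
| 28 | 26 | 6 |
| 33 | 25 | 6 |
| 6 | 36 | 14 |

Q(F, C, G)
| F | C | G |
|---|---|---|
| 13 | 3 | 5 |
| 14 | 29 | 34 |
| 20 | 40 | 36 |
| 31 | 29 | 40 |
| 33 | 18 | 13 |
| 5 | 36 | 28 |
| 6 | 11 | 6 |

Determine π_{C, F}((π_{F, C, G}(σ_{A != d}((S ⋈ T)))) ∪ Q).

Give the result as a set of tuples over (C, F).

Natural join on F: {(d, 1, 36, 15, 21, 7), (d, 1, 36, 15, 6, 14), (r, 17, 26, 40, 13, 19), (r, 17, 26, 40, 26, 34), (r, 17, 26, 40, 28, 6), (r, 26, 26, 23, 13, 19), (r, 26, 26, 23, 26, 34), (r, 26, 26, 23, 28, 6), (t, 15, 26, 4, 13, 19), (t, 15, 26, 4, 26, 34), (t, 15, 26, 4, 28, 6), (u, 19, 26, 16, 13, 19), (u, 19, 26, 16, 26, 34), (u, 19, 26, 16, 28, 6)}
Filtering on A != d leaves {(r, 17, 26, 40, 13, 19), (r, 17, 26, 40, 26, 34), (r, 17, 26, 40, 28, 6), (r, 26, 26, 23, 13, 19), (r, 26, 26, 23, 26, 34), (r, 26, 26, 23, 28, 6), (t, 15, 26, 4, 13, 19), (t, 15, 26, 4, 26, 34), (t, 15, 26, 4, 28, 6), (u, 19, 26, 16, 13, 19), (u, 19, 26, 16, 26, 34), (u, 19, 26, 16, 28, 6)}.
π[F, C, G]: project onto (F, C, G) (8 duplicate(s) eliminated) → {(26, 15, 4), (26, 17, 40), (26, 19, 16), (26, 26, 23)}
Union: {(26, 15, 4), (26, 17, 40), (26, 19, 16), (26, 26, 23)} with {(13, 3, 5), (14, 29, 34), (20, 40, 36), (31, 29, 40), (33, 18, 13), (5, 36, 28), (6, 11, 6)} → {(13, 3, 5), (14, 29, 34), (20, 40, 36), (26, 15, 4), (26, 17, 40), (26, 19, 16), (26, 26, 23), (31, 29, 40), (33, 18, 13), (5, 36, 28), (6, 11, 6)}
π[C, F]: project onto (C, F) → {(11, 6), (15, 26), (17, 26), (18, 33), (19, 26), (26, 26), (29, 14), (29, 31), (3, 13), (36, 5), (40, 20)}

{(11, 6), (15, 26), (17, 26), (18, 33), (19, 26), (26, 26), (29, 14), (29, 31), (3, 13), (36, 5), (40, 20)}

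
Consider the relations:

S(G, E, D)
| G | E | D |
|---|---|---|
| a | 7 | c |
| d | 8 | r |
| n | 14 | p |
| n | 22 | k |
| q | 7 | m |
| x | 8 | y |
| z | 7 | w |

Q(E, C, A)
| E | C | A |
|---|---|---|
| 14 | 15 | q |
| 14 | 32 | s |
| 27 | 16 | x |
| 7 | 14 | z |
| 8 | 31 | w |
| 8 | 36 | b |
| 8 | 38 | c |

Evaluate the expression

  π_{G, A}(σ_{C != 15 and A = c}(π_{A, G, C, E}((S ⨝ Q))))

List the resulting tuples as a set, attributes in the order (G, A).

{(d, c), (x, c)}

Natural join on E: {(a, 7, c, 14, z), (d, 8, r, 31, w), (d, 8, r, 36, b), (d, 8, r, 38, c), (n, 14, p, 15, q), (n, 14, p, 32, s), (q, 7, m, 14, z), (x, 8, y, 31, w), (x, 8, y, 36, b), (x, 8, y, 38, c), (z, 7, w, 14, z)}
Projecting to A, G, C, E: {(b, d, 36, 8), (b, x, 36, 8), (c, d, 38, 8), (c, x, 38, 8), (q, n, 15, 14), (s, n, 32, 14), (w, d, 31, 8), (w, x, 31, 8), (z, a, 14, 7), (z, q, 14, 7), (z, z, 14, 7)}
Apply σ_{C != 15 and A = c}; surviving tuples: {(c, d, 38, 8), (c, x, 38, 8)}
Projecting to G, A: {(d, c), (x, c)}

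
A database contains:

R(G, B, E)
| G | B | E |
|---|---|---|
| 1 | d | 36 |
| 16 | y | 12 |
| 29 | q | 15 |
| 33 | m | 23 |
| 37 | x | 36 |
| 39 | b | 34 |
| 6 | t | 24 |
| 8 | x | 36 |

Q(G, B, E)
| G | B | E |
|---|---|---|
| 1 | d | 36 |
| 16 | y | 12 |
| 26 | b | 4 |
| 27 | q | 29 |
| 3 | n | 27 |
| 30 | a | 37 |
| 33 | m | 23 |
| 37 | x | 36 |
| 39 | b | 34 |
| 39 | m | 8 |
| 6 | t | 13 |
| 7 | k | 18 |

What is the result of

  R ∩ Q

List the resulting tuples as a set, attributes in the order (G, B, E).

{(1, d, 36), (16, y, 12), (33, m, 23), (37, x, 36), (39, b, 34)}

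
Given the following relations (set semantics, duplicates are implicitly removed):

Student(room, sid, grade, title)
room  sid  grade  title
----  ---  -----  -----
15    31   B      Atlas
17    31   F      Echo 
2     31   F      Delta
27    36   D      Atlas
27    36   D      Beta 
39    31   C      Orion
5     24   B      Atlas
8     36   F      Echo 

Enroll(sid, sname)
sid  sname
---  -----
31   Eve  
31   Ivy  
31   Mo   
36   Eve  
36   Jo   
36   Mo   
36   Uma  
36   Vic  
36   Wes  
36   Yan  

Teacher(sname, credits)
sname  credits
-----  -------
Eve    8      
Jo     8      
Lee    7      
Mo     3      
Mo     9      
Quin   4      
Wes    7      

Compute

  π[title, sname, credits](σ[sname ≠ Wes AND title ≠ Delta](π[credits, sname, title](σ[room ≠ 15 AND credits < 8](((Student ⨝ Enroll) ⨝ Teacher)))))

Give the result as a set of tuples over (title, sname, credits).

Joining Student and Enroll on sid yields {(15, 31, B, Atlas, Eve), (15, 31, B, Atlas, Ivy), (15, 31, B, Atlas, Mo), (17, 31, F, Echo, Eve), (17, 31, F, Echo, Ivy), (17, 31, F, Echo, Mo), (2, 31, F, Delta, Eve), (2, 31, F, Delta, Ivy), (2, 31, F, Delta, Mo), (27, 36, D, Atlas, Eve), (27, 36, D, Atlas, Jo), (27, 36, D, Atlas, Mo), (27, 36, D, Atlas, Uma), (27, 36, D, Atlas, Vic), (27, 36, D, Atlas, Wes), (27, 36, D, Atlas, Yan), (27, 36, D, Beta, Eve), (27, 36, D, Beta, Jo), (27, 36, D, Beta, Mo), (27, 36, D, Beta, Uma), (27, 36, D, Beta, Vic), (27, 36, D, Beta, Wes), (27, 36, D, Beta, Yan), (39, 31, C, Orion, Eve), (39, 31, C, Orion, Ivy), (39, 31, C, Orion, Mo), (8, 36, F, Echo, Eve), (8, 36, F, Echo, Jo), (8, 36, F, Echo, Mo), (8, 36, F, Echo, Uma), (8, 36, F, Echo, Vic), (8, 36, F, Echo, Wes), (8, 36, F, Echo, Yan)}.
Joining (Student ⨝ Enroll) and Teacher on sname yields {(15, 31, B, Atlas, Eve, 8), (15, 31, B, Atlas, Mo, 3), (15, 31, B, Atlas, Mo, 9), (17, 31, F, Echo, Eve, 8), (17, 31, F, Echo, Mo, 3), (17, 31, F, Echo, Mo, 9), (2, 31, F, Delta, Eve, 8), (2, 31, F, Delta, Mo, 3), (2, 31, F, Delta, Mo, 9), (27, 36, D, Atlas, Eve, 8), (27, 36, D, Atlas, Jo, 8), (27, 36, D, Atlas, Mo, 3), (27, 36, D, Atlas, Mo, 9), (27, 36, D, Atlas, Wes, 7), (27, 36, D, Beta, Eve, 8), (27, 36, D, Beta, Jo, 8), (27, 36, D, Beta, Mo, 3), (27, 36, D, Beta, Mo, 9), (27, 36, D, Beta, Wes, 7), (39, 31, C, Orion, Eve, 8), (39, 31, C, Orion, Mo, 3), (39, 31, C, Orion, Mo, 9), (8, 36, F, Echo, Eve, 8), (8, 36, F, Echo, Jo, 8), (8, 36, F, Echo, Mo, 3), (8, 36, F, Echo, Mo, 9), (8, 36, F, Echo, Wes, 7)}.
σ[room ≠ 15 AND credits < 8]: keep tuples satisfying room ≠ 15 AND credits < 8 → {(17, 31, F, Echo, Mo, 3), (2, 31, F, Delta, Mo, 3), (27, 36, D, Atlas, Mo, 3), (27, 36, D, Atlas, Wes, 7), (27, 36, D, Beta, Mo, 3), (27, 36, D, Beta, Wes, 7), (39, 31, C, Orion, Mo, 3), (8, 36, F, Echo, Mo, 3), (8, 36, F, Echo, Wes, 7)}
Projecting to credits, sname, title (1 duplicate(s) eliminated): {(3, Mo, Atlas), (3, Mo, Beta), (3, Mo, Delta), (3, Mo, Echo), (3, Mo, Orion), (7, Wes, Atlas), (7, Wes, Beta), (7, Wes, Echo)}
σ[sname ≠ Wes AND title ≠ Delta]: keep tuples satisfying sname ≠ Wes AND title ≠ Delta → {(3, Mo, Atlas), (3, Mo, Beta), (3, Mo, Echo), (3, Mo, Orion)}
Projecting to title, sname, credits: {(Atlas, Mo, 3), (Beta, Mo, 3), (Echo, Mo, 3), (Orion, Mo, 3)}

{(Atlas, Mo, 3), (Beta, Mo, 3), (Echo, Mo, 3), (Orion, Mo, 3)}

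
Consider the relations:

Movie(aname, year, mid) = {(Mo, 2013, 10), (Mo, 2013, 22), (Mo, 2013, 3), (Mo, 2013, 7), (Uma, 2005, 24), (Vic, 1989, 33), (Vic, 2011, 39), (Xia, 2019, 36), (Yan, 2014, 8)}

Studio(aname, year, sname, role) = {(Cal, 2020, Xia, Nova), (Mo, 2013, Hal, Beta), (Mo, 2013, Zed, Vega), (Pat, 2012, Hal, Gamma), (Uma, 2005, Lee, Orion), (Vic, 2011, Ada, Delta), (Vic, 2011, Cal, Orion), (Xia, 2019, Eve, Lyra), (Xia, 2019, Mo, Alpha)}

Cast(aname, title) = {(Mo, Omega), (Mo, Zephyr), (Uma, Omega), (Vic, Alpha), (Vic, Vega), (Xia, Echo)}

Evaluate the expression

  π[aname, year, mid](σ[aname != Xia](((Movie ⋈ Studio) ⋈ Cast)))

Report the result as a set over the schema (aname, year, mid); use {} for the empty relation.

Joining Movie and Studio on aname, year yields {(Mo, 2013, 10, Hal, Beta), (Mo, 2013, 10, Zed, Vega), (Mo, 2013, 22, Hal, Beta), (Mo, 2013, 22, Zed, Vega), (Mo, 2013, 3, Hal, Beta), (Mo, 2013, 3, Zed, Vega), (Mo, 2013, 7, Hal, Beta), (Mo, 2013, 7, Zed, Vega), (Uma, 2005, 24, Lee, Orion), (Vic, 2011, 39, Ada, Delta), (Vic, 2011, 39, Cal, Orion), (Xia, 2019, 36, Eve, Lyra), (Xia, 2019, 36, Mo, Alpha)}.
Joining (Movie ⋈ Studio) and Cast on aname yields {(Mo, 2013, 10, Hal, Beta, Omega), (Mo, 2013, 10, Hal, Beta, Zephyr), (Mo, 2013, 10, Zed, Vega, Omega), (Mo, 2013, 10, Zed, Vega, Zephyr), (Mo, 2013, 22, Hal, Beta, Omega), (Mo, 2013, 22, Hal, Beta, Zephyr), (Mo, 2013, 22, Zed, Vega, Omega), (Mo, 2013, 22, Zed, Vega, Zephyr), (Mo, 2013, 3, Hal, Beta, Omega), (Mo, 2013, 3, Hal, Beta, Zephyr), (Mo, 2013, 3, Zed, Vega, Omega), (Mo, 2013, 3, Zed, Vega, Zephyr), (Mo, 2013, 7, Hal, Beta, Omega), (Mo, 2013, 7, Hal, Beta, Zephyr), (Mo, 2013, 7, Zed, Vega, Omega), (Mo, 2013, 7, Zed, Vega, Zephyr), (Uma, 2005, 24, Lee, Orion, Omega), (Vic, 2011, 39, Ada, Delta, Alpha), (Vic, 2011, 39, Ada, Delta, Vega), (Vic, 2011, 39, Cal, Orion, Alpha), (Vic, 2011, 39, Cal, Orion, Vega), (Xia, 2019, 36, Eve, Lyra, Echo), (Xia, 2019, 36, Mo, Alpha, Echo)}.
Apply σ_{aname != Xia}; surviving tuples: {(Mo, 2013, 10, Hal, Beta, Omega), (Mo, 2013, 10, Hal, Beta, Zephyr), (Mo, 2013, 10, Zed, Vega, Omega), (Mo, 2013, 10, Zed, Vega, Zephyr), (Mo, 2013, 22, Hal, Beta, Omega), (Mo, 2013, 22, Hal, Beta, Zephyr), (Mo, 2013, 22, Zed, Vega, Omega), (Mo, 2013, 22, Zed, Vega, Zephyr), (Mo, 2013, 3, Hal, Beta, Omega), (Mo, 2013, 3, Hal, Beta, Zephyr), (Mo, 2013, 3, Zed, Vega, Omega), (Mo, 2013, 3, Zed, Vega, Zephyr), (Mo, 2013, 7, Hal, Beta, Omega), (Mo, 2013, 7, Hal, Beta, Zephyr), (Mo, 2013, 7, Zed, Vega, Omega), (Mo, 2013, 7, Zed, Vega, Zephyr), (Uma, 2005, 24, Lee, Orion, Omega), (Vic, 2011, 39, Ada, Delta, Alpha), (Vic, 2011, 39, Ada, Delta, Vega), (Vic, 2011, 39, Cal, Orion, Alpha), (Vic, 2011, 39, Cal, Orion, Vega)}
π[aname, year, mid]: project onto (aname, year, mid) (15 duplicate(s) eliminated) → {(Mo, 2013, 10), (Mo, 2013, 22), (Mo, 2013, 3), (Mo, 2013, 7), (Uma, 2005, 24), (Vic, 2011, 39)}

{(Mo, 2013, 10), (Mo, 2013, 22), (Mo, 2013, 3), (Mo, 2013, 7), (Uma, 2005, 24), (Vic, 2011, 39)}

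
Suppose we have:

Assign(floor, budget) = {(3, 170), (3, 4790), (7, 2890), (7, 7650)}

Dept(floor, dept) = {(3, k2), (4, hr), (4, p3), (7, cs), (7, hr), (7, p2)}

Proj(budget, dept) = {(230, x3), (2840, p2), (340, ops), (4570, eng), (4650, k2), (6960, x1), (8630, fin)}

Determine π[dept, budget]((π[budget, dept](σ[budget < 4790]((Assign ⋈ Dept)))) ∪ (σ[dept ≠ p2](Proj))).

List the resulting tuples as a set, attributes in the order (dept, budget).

{(cs, 2890), (eng, 4570), (fin, 8630), (hr, 2890), (k2, 170), (k2, 4650), (ops, 340), (p2, 2890), (x1, 6960), (x3, 230)}

Natural join on floor: {(3, 170, k2), (3, 4790, k2), (7, 2890, cs), (7, 2890, hr), (7, 2890, p2), (7, 7650, cs), (7, 7650, hr), (7, 7650, p2)}
Apply σ_{budget < 4790}; surviving tuples: {(3, 170, k2), (7, 2890, cs), (7, 2890, hr), (7, 2890, p2)}
Projecting to budget, dept: {(170, k2), (2890, cs), (2890, hr), (2890, p2)}
Apply σ_{dept ≠ p2}; surviving tuples: {(230, x3), (340, ops), (4570, eng), (4650, k2), (6960, x1), (8630, fin)}
Taking the union: {(170, k2), (230, x3), (2890, cs), (2890, hr), (2890, p2), (340, ops), (4570, eng), (4650, k2), (6960, x1), (8630, fin)}
Projecting to dept, budget: {(cs, 2890), (eng, 4570), (fin, 8630), (hr, 2890), (k2, 170), (k2, 4650), (ops, 340), (p2, 2890), (x1, 6960), (x3, 230)}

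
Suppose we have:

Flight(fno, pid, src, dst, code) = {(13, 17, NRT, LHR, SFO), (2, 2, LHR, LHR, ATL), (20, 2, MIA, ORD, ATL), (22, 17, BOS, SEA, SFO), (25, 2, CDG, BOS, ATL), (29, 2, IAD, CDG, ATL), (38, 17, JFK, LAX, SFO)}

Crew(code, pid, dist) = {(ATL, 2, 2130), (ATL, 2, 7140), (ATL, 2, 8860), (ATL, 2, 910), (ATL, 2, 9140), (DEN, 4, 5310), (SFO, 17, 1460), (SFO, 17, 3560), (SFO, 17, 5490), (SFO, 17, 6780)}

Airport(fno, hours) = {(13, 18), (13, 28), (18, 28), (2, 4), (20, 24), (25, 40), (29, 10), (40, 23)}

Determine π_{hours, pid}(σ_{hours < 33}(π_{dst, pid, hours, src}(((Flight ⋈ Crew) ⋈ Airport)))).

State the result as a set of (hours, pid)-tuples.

{(10, 2), (18, 17), (24, 2), (28, 17), (4, 2)}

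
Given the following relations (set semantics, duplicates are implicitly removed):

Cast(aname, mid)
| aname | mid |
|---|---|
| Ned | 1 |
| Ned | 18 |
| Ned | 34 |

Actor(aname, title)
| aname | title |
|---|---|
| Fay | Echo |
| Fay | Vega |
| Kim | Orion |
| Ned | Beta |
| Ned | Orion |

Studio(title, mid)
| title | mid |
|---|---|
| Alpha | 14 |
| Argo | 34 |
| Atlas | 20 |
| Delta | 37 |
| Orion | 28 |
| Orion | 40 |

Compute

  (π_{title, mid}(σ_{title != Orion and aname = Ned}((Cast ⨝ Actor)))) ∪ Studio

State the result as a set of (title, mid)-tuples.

Natural join on aname: {(Ned, 1, Beta), (Ned, 1, Orion), (Ned, 18, Beta), (Ned, 18, Orion), (Ned, 34, Beta), (Ned, 34, Orion)}
Apply σ_{title != Orion and aname = Ned}; surviving tuples: {(Ned, 1, Beta), (Ned, 18, Beta), (Ned, 34, Beta)}
π_{title, mid} gives {(Beta, 1), (Beta, 18), (Beta, 34)}.
Taking the union: {(Alpha, 14), (Argo, 34), (Atlas, 20), (Beta, 1), (Beta, 18), (Beta, 34), (Delta, 37), (Orion, 28), (Orion, 40)}

{(Alpha, 14), (Argo, 34), (Atlas, 20), (Beta, 1), (Beta, 18), (Beta, 34), (Delta, 37), (Orion, 28), (Orion, 40)}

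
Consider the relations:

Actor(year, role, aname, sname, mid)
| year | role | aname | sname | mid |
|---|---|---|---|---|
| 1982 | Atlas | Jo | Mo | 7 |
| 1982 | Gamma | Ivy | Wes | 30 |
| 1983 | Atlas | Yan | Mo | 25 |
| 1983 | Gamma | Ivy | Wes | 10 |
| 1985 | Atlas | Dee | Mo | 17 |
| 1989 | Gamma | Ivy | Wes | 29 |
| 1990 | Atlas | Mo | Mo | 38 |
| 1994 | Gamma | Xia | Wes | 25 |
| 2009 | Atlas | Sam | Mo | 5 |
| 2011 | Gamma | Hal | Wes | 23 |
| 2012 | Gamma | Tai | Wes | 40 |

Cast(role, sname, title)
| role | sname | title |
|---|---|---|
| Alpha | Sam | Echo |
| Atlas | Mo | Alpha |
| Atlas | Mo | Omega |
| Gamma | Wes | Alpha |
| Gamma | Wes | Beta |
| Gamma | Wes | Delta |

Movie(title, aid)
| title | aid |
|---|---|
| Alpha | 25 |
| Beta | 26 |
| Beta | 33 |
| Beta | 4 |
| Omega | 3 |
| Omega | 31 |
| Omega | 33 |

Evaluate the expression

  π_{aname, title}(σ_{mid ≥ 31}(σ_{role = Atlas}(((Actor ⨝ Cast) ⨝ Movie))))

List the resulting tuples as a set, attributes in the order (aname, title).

{(Mo, Alpha), (Mo, Omega)}

Natural join on role, sname: {(1982, Atlas, Jo, Mo, 7, Alpha), (1982, Atlas, Jo, Mo, 7, Omega), (1982, Gamma, Ivy, Wes, 30, Alpha), (1982, Gamma, Ivy, Wes, 30, Beta), (1982, Gamma, Ivy, Wes, 30, Delta), (1983, Atlas, Yan, Mo, 25, Alpha), (1983, Atlas, Yan, Mo, 25, Omega), (1983, Gamma, Ivy, Wes, 10, Alpha), (1983, Gamma, Ivy, Wes, 10, Beta), (1983, Gamma, Ivy, Wes, 10, Delta), (1985, Atlas, Dee, Mo, 17, Alpha), (1985, Atlas, Dee, Mo, 17, Omega), (1989, Gamma, Ivy, Wes, 29, Alpha), (1989, Gamma, Ivy, Wes, 29, Beta), (1989, Gamma, Ivy, Wes, 29, Delta), (1990, Atlas, Mo, Mo, 38, Alpha), (1990, Atlas, Mo, Mo, 38, Omega), (1994, Gamma, Xia, Wes, 25, Alpha), (1994, Gamma, Xia, Wes, 25, Beta), (1994, Gamma, Xia, Wes, 25, Delta), (2009, Atlas, Sam, Mo, 5, Alpha), (2009, Atlas, Sam, Mo, 5, Omega), (2011, Gamma, Hal, Wes, 23, Alpha), (2011, Gamma, Hal, Wes, 23, Beta), (2011, Gamma, Hal, Wes, 23, Delta), (2012, Gamma, Tai, Wes, 40, Alpha), (2012, Gamma, Tai, Wes, 40, Beta), (2012, Gamma, Tai, Wes, 40, Delta)}
Natural join on title: {(1982, Atlas, Jo, Mo, 7, Alpha, 25), (1982, Atlas, Jo, Mo, 7, Omega, 3), (1982, Atlas, Jo, Mo, 7, Omega, 31), (1982, Atlas, Jo, Mo, 7, Omega, 33), (1982, Gamma, Ivy, Wes, 30, Alpha, 25), (1982, Gamma, Ivy, Wes, 30, Beta, 26), (1982, Gamma, Ivy, Wes, 30, Beta, 33), (1982, Gamma, Ivy, Wes, 30, Beta, 4), (1983, Atlas, Yan, Mo, 25, Alpha, 25), (1983, Atlas, Yan, Mo, 25, Omega, 3), (1983, Atlas, Yan, Mo, 25, Omega, 31), (1983, Atlas, Yan, Mo, 25, Omega, 33), (1983, Gamma, Ivy, Wes, 10, Alpha, 25), (1983, Gamma, Ivy, Wes, 10, Beta, 26), (1983, Gamma, Ivy, Wes, 10, Beta, 33), (1983, Gamma, Ivy, Wes, 10, Beta, 4), (1985, Atlas, Dee, Mo, 17, Alpha, 25), (1985, Atlas, Dee, Mo, 17, Omega, 3), (1985, Atlas, Dee, Mo, 17, Omega, 31), (1985, Atlas, Dee, Mo, 17, Omega, 33), (1989, Gamma, Ivy, Wes, 29, Alpha, 25), (1989, Gamma, Ivy, Wes, 29, Beta, 26), (1989, Gamma, Ivy, Wes, 29, Beta, 33), (1989, Gamma, Ivy, Wes, 29, Beta, 4), (1990, Atlas, Mo, Mo, 38, Alpha, 25), (1990, Atlas, Mo, Mo, 38, Omega, 3), (1990, Atlas, Mo, Mo, 38, Omega, 31), (1990, Atlas, Mo, Mo, 38, Omega, 33), (1994, Gamma, Xia, Wes, 25, Alpha, 25), (1994, Gamma, Xia, Wes, 25, Beta, 26), (1994, Gamma, Xia, Wes, 25, Beta, 33), (1994, Gamma, Xia, Wes, 25, Beta, 4), (2009, Atlas, Sam, Mo, 5, Alpha, 25), (2009, Atlas, Sam, Mo, 5, Omega, 3), (2009, Atlas, Sam, Mo, 5, Omega, 31), (2009, Atlas, Sam, Mo, 5, Omega, 33), (2011, Gamma, Hal, Wes, 23, Alpha, 25), (2011, Gamma, Hal, Wes, 23, Beta, 26), (2011, Gamma, Hal, Wes, 23, Beta, 33), (2011, Gamma, Hal, Wes, 23, Beta, 4), (2012, Gamma, Tai, Wes, 40, Alpha, 25), (2012, Gamma, Tai, Wes, 40, Beta, 26), (2012, Gamma, Tai, Wes, 40, Beta, 33), (2012, Gamma, Tai, Wes, 40, Beta, 4)}
Apply σ_{role = Atlas}; surviving tuples: {(1982, Atlas, Jo, Mo, 7, Alpha, 25), (1982, Atlas, Jo, Mo, 7, Omega, 3), (1982, Atlas, Jo, Mo, 7, Omega, 31), (1982, Atlas, Jo, Mo, 7, Omega, 33), (1983, Atlas, Yan, Mo, 25, Alpha, 25), (1983, Atlas, Yan, Mo, 25, Omega, 3), (1983, Atlas, Yan, Mo, 25, Omega, 31), (1983, Atlas, Yan, Mo, 25, Omega, 33), (1985, Atlas, Dee, Mo, 17, Alpha, 25), (1985, Atlas, Dee, Mo, 17, Omega, 3), (1985, Atlas, Dee, Mo, 17, Omega, 31), (1985, Atlas, Dee, Mo, 17, Omega, 33), (1990, Atlas, Mo, Mo, 38, Alpha, 25), (1990, Atlas, Mo, Mo, 38, Omega, 3), (1990, Atlas, Mo, Mo, 38, Omega, 31), (1990, Atlas, Mo, Mo, 38, Omega, 33), (2009, Atlas, Sam, Mo, 5, Alpha, 25), (2009, Atlas, Sam, Mo, 5, Omega, 3), (2009, Atlas, Sam, Mo, 5, Omega, 31), (2009, Atlas, Sam, Mo, 5, Omega, 33)}
Apply σ_{mid ≥ 31}; surviving tuples: {(1990, Atlas, Mo, Mo, 38, Alpha, 25), (1990, Atlas, Mo, Mo, 38, Omega, 3), (1990, Atlas, Mo, Mo, 38, Omega, 31), (1990, Atlas, Mo, Mo, 38, Omega, 33)}
π_{aname, title} gives {(Mo, Alpha), (Mo, Omega)} (2 duplicate(s) eliminated).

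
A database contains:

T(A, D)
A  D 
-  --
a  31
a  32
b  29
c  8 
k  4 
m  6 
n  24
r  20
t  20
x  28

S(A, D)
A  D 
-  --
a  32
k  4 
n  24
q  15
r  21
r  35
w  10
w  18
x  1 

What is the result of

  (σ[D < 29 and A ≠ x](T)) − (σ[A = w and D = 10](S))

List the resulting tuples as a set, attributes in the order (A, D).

{(c, 8), (k, 4), (m, 6), (n, 24), (r, 20), (t, 20)}

Filtering on D < 29 and A ≠ x leaves {(c, 8), (k, 4), (m, 6), (n, 24), (r, 20), (t, 20)}.
Filtering on A = w and D = 10 leaves {(w, 10)}.
Difference: {(c, 8), (k, 4), (m, 6), (n, 24), (r, 20), (t, 20)} with {(w, 10)} → {(c, 8), (k, 4), (m, 6), (n, 24), (r, 20), (t, 20)}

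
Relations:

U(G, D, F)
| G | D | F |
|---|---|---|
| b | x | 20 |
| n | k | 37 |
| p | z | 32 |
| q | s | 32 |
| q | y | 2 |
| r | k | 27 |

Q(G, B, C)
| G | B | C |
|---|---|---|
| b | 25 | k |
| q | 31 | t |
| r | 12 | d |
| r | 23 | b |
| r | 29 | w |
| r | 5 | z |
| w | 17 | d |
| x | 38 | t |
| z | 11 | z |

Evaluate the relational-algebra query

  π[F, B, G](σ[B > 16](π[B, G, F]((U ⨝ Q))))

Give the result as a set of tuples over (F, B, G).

{(2, 31, q), (20, 25, b), (27, 23, r), (27, 29, r), (32, 31, q)}

U ⋈ Q (natural join on G): {(b, x, 20, 25, k), (q, s, 32, 31, t), (q, y, 2, 31, t), (r, k, 27, 12, d), (r, k, 27, 23, b), (r, k, 27, 29, w), (r, k, 27, 5, z)}
π_{B, G, F} gives {(12, r, 27), (23, r, 27), (25, b, 20), (29, r, 27), (31, q, 2), (31, q, 32), (5, r, 27)}.
Apply σ_{B > 16}; surviving tuples: {(23, r, 27), (25, b, 20), (29, r, 27), (31, q, 2), (31, q, 32)}
π_{F, B, G} gives {(2, 31, q), (20, 25, b), (27, 23, r), (27, 29, r), (32, 31, q)}.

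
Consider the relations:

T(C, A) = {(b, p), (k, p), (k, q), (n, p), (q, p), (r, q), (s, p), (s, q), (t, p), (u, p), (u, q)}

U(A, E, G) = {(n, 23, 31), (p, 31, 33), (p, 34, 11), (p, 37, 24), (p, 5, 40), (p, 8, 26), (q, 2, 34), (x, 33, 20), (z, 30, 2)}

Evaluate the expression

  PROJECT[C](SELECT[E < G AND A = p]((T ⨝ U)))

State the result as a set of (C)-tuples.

T ⋈ U (natural join on A): {(b, p, 31, 33), (b, p, 34, 11), (b, p, 37, 24), (b, p, 5, 40), (b, p, 8, 26), (k, p, 31, 33), (k, p, 34, 11), (k, p, 37, 24), (k, p, 5, 40), (k, p, 8, 26), (k, q, 2, 34), (n, p, 31, 33), (n, p, 34, 11), (n, p, 37, 24), (n, p, 5, 40), (n, p, 8, 26), (q, p, 31, 33), (q, p, 34, 11), (q, p, 37, 24), (q, p, 5, 40), (q, p, 8, 26), (r, q, 2, 34), (s, p, 31, 33), (s, p, 34, 11), (s, p, 37, 24), (s, p, 5, 40), (s, p, 8, 26), (s, q, 2, 34), (t, p, 31, 33), (t, p, 34, 11), (t, p, 37, 24), (t, p, 5, 40), (t, p, 8, 26), (u, p, 31, 33), (u, p, 34, 11), (u, p, 37, 24), (u, p, 5, 40), (u, p, 8, 26), (u, q, 2, 34)}
Selection E < G AND A = p: {(b, p, 31, 33), (b, p, 5, 40), (b, p, 8, 26), (k, p, 31, 33), (k, p, 5, 40), (k, p, 8, 26), (n, p, 31, 33), (n, p, 5, 40), (n, p, 8, 26), (q, p, 31, 33), (q, p, 5, 40), (q, p, 8, 26), (s, p, 31, 33), (s, p, 5, 40), (s, p, 8, 26), (t, p, 31, 33), (t, p, 5, 40), (t, p, 8, 26), (u, p, 31, 33), (u, p, 5, 40), (u, p, 8, 26)}
π_{C} gives {b, k, n, q, s, t, u} (14 duplicate(s) eliminated).

{b, k, n, q, s, t, u}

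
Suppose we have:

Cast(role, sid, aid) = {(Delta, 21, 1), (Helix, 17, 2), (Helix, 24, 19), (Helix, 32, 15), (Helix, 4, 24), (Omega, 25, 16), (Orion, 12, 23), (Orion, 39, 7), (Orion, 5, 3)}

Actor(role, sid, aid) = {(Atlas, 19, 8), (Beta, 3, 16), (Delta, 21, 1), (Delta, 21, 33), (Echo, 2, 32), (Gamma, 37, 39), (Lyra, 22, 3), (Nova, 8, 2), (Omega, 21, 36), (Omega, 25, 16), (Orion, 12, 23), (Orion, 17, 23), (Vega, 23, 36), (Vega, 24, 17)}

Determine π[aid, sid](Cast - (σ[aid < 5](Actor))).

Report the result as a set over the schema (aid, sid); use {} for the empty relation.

Apply σ_{aid < 5}; surviving tuples: {(Delta, 21, 1), (Lyra, 22, 3), (Nova, 8, 2)}
Taking the difference: {(Helix, 17, 2), (Helix, 24, 19), (Helix, 32, 15), (Helix, 4, 24), (Omega, 25, 16), (Orion, 12, 23), (Orion, 39, 7), (Orion, 5, 3)}
Keep only column(s) aid, sid: {(15, 32), (16, 25), (19, 24), (2, 17), (23, 12), (24, 4), (3, 5), (7, 39)}

{(15, 32), (16, 25), (19, 24), (2, 17), (23, 12), (24, 4), (3, 5), (7, 39)}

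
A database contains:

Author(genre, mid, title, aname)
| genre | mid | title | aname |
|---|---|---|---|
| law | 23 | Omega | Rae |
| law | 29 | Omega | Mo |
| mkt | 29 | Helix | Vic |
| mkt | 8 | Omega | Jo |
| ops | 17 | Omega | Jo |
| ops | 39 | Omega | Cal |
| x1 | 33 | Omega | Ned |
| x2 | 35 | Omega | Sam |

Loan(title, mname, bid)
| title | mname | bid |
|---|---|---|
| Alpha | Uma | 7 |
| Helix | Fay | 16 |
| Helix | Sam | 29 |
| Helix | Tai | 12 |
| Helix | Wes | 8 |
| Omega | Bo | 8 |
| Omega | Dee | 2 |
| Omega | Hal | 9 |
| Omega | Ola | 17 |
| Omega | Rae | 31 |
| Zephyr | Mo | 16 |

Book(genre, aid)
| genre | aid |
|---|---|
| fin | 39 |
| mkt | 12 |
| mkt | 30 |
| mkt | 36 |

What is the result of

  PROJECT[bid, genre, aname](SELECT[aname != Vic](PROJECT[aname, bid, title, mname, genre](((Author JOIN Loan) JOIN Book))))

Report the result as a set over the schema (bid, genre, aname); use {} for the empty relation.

Joining Author and Loan on title yields {(law, 23, Omega, Rae, Bo, 8), (law, 23, Omega, Rae, Dee, 2), (law, 23, Omega, Rae, Hal, 9), (law, 23, Omega, Rae, Ola, 17), (law, 23, Omega, Rae, Rae, 31), (law, 29, Omega, Mo, Bo, 8), (law, 29, Omega, Mo, Dee, 2), (law, 29, Omega, Mo, Hal, 9), (law, 29, Omega, Mo, Ola, 17), (law, 29, Omega, Mo, Rae, 31), (mkt, 29, Helix, Vic, Fay, 16), (mkt, 29, Helix, Vic, Sam, 29), (mkt, 29, Helix, Vic, Tai, 12), (mkt, 29, Helix, Vic, Wes, 8), (mkt, 8, Omega, Jo, Bo, 8), (mkt, 8, Omega, Jo, Dee, 2), (mkt, 8, Omega, Jo, Hal, 9), (mkt, 8, Omega, Jo, Ola, 17), (mkt, 8, Omega, Jo, Rae, 31), (ops, 17, Omega, Jo, Bo, 8), (ops, 17, Omega, Jo, Dee, 2), (ops, 17, Omega, Jo, Hal, 9), (ops, 17, Omega, Jo, Ola, 17), (ops, 17, Omega, Jo, Rae, 31), (ops, 39, Omega, Cal, Bo, 8), (ops, 39, Omega, Cal, Dee, 2), (ops, 39, Omega, Cal, Hal, 9), (ops, 39, Omega, Cal, Ola, 17), (ops, 39, Omega, Cal, Rae, 31), (x1, 33, Omega, Ned, Bo, 8), (x1, 33, Omega, Ned, Dee, 2), (x1, 33, Omega, Ned, Hal, 9), (x1, 33, Omega, Ned, Ola, 17), (x1, 33, Omega, Ned, Rae, 31), (x2, 35, Omega, Sam, Bo, 8), (x2, 35, Omega, Sam, Dee, 2), (x2, 35, Omega, Sam, Hal, 9), (x2, 35, Omega, Sam, Ola, 17), (x2, 35, Omega, Sam, Rae, 31)}.
Joining (Author JOIN Loan) and Book on genre yields {(mkt, 29, Helix, Vic, Fay, 16, 12), (mkt, 29, Helix, Vic, Fay, 16, 30), (mkt, 29, Helix, Vic, Fay, 16, 36), (mkt, 29, Helix, Vic, Sam, 29, 12), (mkt, 29, Helix, Vic, Sam, 29, 30), (mkt, 29, Helix, Vic, Sam, 29, 36), (mkt, 29, Helix, Vic, Tai, 12, 12), (mkt, 29, Helix, Vic, Tai, 12, 30), (mkt, 29, Helix, Vic, Tai, 12, 36), (mkt, 29, Helix, Vic, Wes, 8, 12), (mkt, 29, Helix, Vic, Wes, 8, 30), (mkt, 29, Helix, Vic, Wes, 8, 36), (mkt, 8, Omega, Jo, Bo, 8, 12), (mkt, 8, Omega, Jo, Bo, 8, 30), (mkt, 8, Omega, Jo, Bo, 8, 36), (mkt, 8, Omega, Jo, Dee, 2, 12), (mkt, 8, Omega, Jo, Dee, 2, 30), (mkt, 8, Omega, Jo, Dee, 2, 36), (mkt, 8, Omega, Jo, Hal, 9, 12), (mkt, 8, Omega, Jo, Hal, 9, 30), (mkt, 8, Omega, Jo, Hal, 9, 36), (mkt, 8, Omega, Jo, Ola, 17, 12), (mkt, 8, Omega, Jo, Ola, 17, 30), (mkt, 8, Omega, Jo, Ola, 17, 36), (mkt, 8, Omega, Jo, Rae, 31, 12), (mkt, 8, Omega, Jo, Rae, 31, 30), (mkt, 8, Omega, Jo, Rae, 31, 36)}.
π[aname, bid, title, mname, genre]: project onto (aname, bid, title, mname, genre) (18 duplicate(s) eliminated) → {(Jo, 17, Omega, Ola, mkt), (Jo, 2, Omega, Dee, mkt), (Jo, 31, Omega, Rae, mkt), (Jo, 8, Omega, Bo, mkt), (Jo, 9, Omega, Hal, mkt), (Vic, 12, Helix, Tai, mkt), (Vic, 16, Helix, Fay, mkt), (Vic, 29, Helix, Sam, mkt), (Vic, 8, Helix, Wes, mkt)}
σ[aname != Vic]: keep tuples satisfying aname != Vic → {(Jo, 17, Omega, Ola, mkt), (Jo, 2, Omega, Dee, mkt), (Jo, 31, Omega, Rae, mkt), (Jo, 8, Omega, Bo, mkt), (Jo, 9, Omega, Hal, mkt)}
π[bid, genre, aname]: project onto (bid, genre, aname) → {(17, mkt, Jo), (2, mkt, Jo), (31, mkt, Jo), (8, mkt, Jo), (9, mkt, Jo)}

{(17, mkt, Jo), (2, mkt, Jo), (31, mkt, Jo), (8, mkt, Jo), (9, mkt, Jo)}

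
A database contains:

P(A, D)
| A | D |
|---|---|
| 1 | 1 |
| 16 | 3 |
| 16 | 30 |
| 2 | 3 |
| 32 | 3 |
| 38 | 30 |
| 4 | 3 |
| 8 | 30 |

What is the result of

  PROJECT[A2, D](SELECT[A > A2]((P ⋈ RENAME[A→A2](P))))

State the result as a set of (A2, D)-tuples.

ρ[A→A2]: schema becomes (A2, D); tuples unchanged.
Joining P and RENAME[A→A2](P) on D yields {(1, 1, 1), (16, 3, 16), (16, 3, 2), (16, 3, 32), (16, 3, 4), (16, 30, 16), (16, 30, 38), (16, 30, 8), (2, 3, 16), (2, 3, 2), (2, 3, 32), (2, 3, 4), (32, 3, 16), (32, 3, 2), (32, 3, 32), (32, 3, 4), (38, 30, 16), (38, 30, 38), (38, 30, 8), (4, 3, 16), (4, 3, 2), (4, 3, 32), (4, 3, 4), (8, 30, 16), (8, 30, 38), (8, 30, 8)}.
Apply σ_{A > A2}; surviving tuples: {(16, 3, 2), (16, 3, 4), (16, 30, 8), (32, 3, 16), (32, 3, 2), (32, 3, 4), (38, 30, 16), (38, 30, 8), (4, 3, 2)}
π_{A2, D} gives {(16, 3), (16, 30), (2, 3), (4, 3), (8, 30)} (4 duplicate(s) eliminated).

{(16, 3), (16, 30), (2, 3), (4, 3), (8, 30)}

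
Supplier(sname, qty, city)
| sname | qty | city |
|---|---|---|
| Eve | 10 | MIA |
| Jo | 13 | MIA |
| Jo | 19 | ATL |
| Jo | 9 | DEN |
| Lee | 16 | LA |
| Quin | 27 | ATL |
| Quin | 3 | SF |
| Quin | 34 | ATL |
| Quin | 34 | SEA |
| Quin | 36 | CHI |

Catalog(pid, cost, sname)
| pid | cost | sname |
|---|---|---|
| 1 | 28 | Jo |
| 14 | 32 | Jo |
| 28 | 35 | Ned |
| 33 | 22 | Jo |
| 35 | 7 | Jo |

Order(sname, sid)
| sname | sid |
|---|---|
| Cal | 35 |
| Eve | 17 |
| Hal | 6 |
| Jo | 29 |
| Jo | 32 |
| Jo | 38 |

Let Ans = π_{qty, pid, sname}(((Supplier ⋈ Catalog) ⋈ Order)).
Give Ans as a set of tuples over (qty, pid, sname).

{(13, 1, Jo), (13, 14, Jo), (13, 33, Jo), (13, 35, Jo), (19, 1, Jo), (19, 14, Jo), (19, 33, Jo), (19, 35, Jo), (9, 1, Jo), (9, 14, Jo), (9, 33, Jo), (9, 35, Jo)}

Supplier ⋈ Catalog (natural join on sname): {(Jo, 13, MIA, 1, 28), (Jo, 13, MIA, 14, 32), (Jo, 13, MIA, 33, 22), (Jo, 13, MIA, 35, 7), (Jo, 19, ATL, 1, 28), (Jo, 19, ATL, 14, 32), (Jo, 19, ATL, 33, 22), (Jo, 19, ATL, 35, 7), (Jo, 9, DEN, 1, 28), (Jo, 9, DEN, 14, 32), (Jo, 9, DEN, 33, 22), (Jo, 9, DEN, 35, 7)}
(Supplier ⋈ Catalog) ⋈ Order (natural join on sname): {(Jo, 13, MIA, 1, 28, 29), (Jo, 13, MIA, 1, 28, 32), (Jo, 13, MIA, 1, 28, 38), (Jo, 13, MIA, 14, 32, 29), (Jo, 13, MIA, 14, 32, 32), (Jo, 13, MIA, 14, 32, 38), (Jo, 13, MIA, 33, 22, 29), (Jo, 13, MIA, 33, 22, 32), (Jo, 13, MIA, 33, 22, 38), (Jo, 13, MIA, 35, 7, 29), (Jo, 13, MIA, 35, 7, 32), (Jo, 13, MIA, 35, 7, 38), (Jo, 19, ATL, 1, 28, 29), (Jo, 19, ATL, 1, 28, 32), (Jo, 19, ATL, 1, 28, 38), (Jo, 19, ATL, 14, 32, 29), (Jo, 19, ATL, 14, 32, 32), (Jo, 19, ATL, 14, 32, 38), (Jo, 19, ATL, 33, 22, 29), (Jo, 19, ATL, 33, 22, 32), (Jo, 19, ATL, 33, 22, 38), (Jo, 19, ATL, 35, 7, 29), (Jo, 19, ATL, 35, 7, 32), (Jo, 19, ATL, 35, 7, 38), (Jo, 9, DEN, 1, 28, 29), (Jo, 9, DEN, 1, 28, 32), (Jo, 9, DEN, 1, 28, 38), (Jo, 9, DEN, 14, 32, 29), (Jo, 9, DEN, 14, 32, 32), (Jo, 9, DEN, 14, 32, 38), (Jo, 9, DEN, 33, 22, 29), (Jo, 9, DEN, 33, 22, 32), (Jo, 9, DEN, 33, 22, 38), (Jo, 9, DEN, 35, 7, 29), (Jo, 9, DEN, 35, 7, 32), (Jo, 9, DEN, 35, 7, 38)}
π[qty, pid, sname]: project onto (qty, pid, sname) (24 duplicate(s) eliminated) → {(13, 1, Jo), (13, 14, Jo), (13, 33, Jo), (13, 35, Jo), (19, 1, Jo), (19, 14, Jo), (19, 33, Jo), (19, 35, Jo), (9, 1, Jo), (9, 14, Jo), (9, 33, Jo), (9, 35, Jo)}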